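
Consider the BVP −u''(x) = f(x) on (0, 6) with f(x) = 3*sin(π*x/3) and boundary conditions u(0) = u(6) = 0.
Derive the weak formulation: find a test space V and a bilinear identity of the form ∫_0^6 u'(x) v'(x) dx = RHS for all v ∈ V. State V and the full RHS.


V = H^1_0(0, 6) (so v(0) = v(6) = 0); weak form: ∫_0^6 u'v' dx = ∫_0^6 (3*sin(π*x/3)) v dx for all v ∈ V.

Multiply both sides by a test function v and integrate from 0 to 6:
  ∫_0^6 −u''(x) v(x) dx = ∫_0^6 f(x) v(x) dx.
Integrate the LHS by parts once:
  ∫_0^6 −u'' v dx = −[u'(x) v(x)]_0^6 + ∫_0^6 u'(x) v'(x) dx.
Thus ∫_0^6 u'(x) v'(x) dx = ∫_0^6 f(x) v(x) dx + [u'(x) v(x)]_0^6.
Choose V so that boundary terms are either known or forced to vanish.
u is Dirichlet: u(0) = u(6) = 0. Let V = H^1_0(0, 6); then v(0) = v(6) = 0, and [u' v]_0^6 = 0.
Weak formulation: find u (satisfying any essential BC) such that ∫_0^6 u'(x) v'(x) dx = ∫_0^6 f v dx for all v ∈ V.
Substituting f(x) = 3*sin(π*x/3), the right-hand side is ∫_0^6 (3*sin(π*x/3)) v dx.


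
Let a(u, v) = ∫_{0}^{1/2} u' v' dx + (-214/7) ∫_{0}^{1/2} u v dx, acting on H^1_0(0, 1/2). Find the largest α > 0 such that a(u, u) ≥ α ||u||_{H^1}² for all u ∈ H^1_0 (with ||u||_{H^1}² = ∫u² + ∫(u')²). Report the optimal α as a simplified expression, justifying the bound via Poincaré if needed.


α = 2*(-107 + 14*π^2)/(7*(1 + 4*π^2))

Coercivity of a(·,·) on H^1_0(0, 1/2) means a(u, u) ≥ α ||u||_{H^1}² for every u ∈ H^1_0.
The interval has length L = 1/2, and Poincaré/coercivity depend only on L. Here a(u, u) = ∫(u')² + (-214/7)·∫u².
Here c = -214/7 < 0 with |c| < (π/L)² = 4*π^2, so coercivity still holds. The condition a(u,u) ≥ α||u||_{H^1}² reads (1−α)∫(u')² ≥ (α−c)∫u². Any admissible α is ≤ 1 (rapidly oscillating u have ∫u²/∫(u')² → 0), and α = 1 would force 0 ≥ (1−c)∫u², impossible since c < 1; so 1−α > 0. By the sharp Poincaré inequality on H^1_0 of an interval of length L, ∫(u')² ≥ (π/L)²∫u² with equality for the first sine mode sin(π(x−x₀)/L) (x₀ the left endpoint), so the inequality holds for all u iff (1−α)(π/L)² ≥ α − c, i.e. α ≤ ((π/L)² + c)/((π/L)² + 1) = (1 + c(L/π)²)/(1 + (L/π)²). (Direct route, valid since c ≤ 0: Poincaré gives c∫u² ≥ c(L/π)²∫(u')², so a(u,u) ≥ (1 + c(L/π)²)∫(u')², while ||u||_{H^1}² ≤ (1 + (L/π)²)∫(u')²; dividing yields the same α.) With (π/L)² = 4*π^2 and c = -214/7, the largest admissible constant is α = ((π/L)² + c)/((π/L)² + 1).
Simplifying, α = 2*(-107 + 14*π^2)/(7*(1 + 4*π^2)).


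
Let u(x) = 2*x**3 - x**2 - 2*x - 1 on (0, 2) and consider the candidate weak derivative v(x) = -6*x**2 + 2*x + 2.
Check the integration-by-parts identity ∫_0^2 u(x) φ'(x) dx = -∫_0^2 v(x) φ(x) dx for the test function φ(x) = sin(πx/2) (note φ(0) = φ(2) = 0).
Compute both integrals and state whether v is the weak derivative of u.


LHS = -32/π + 192/π^3, RHS = -192/π^3 + 32/π. No, v is not the weak derivative of u.

u(x) = 2*x**3 - x**2 - 2*x - 1, classical derivative u'(x) = 6*x**2 - 2*x - 2.
φ(x) = sin(πx/2), so φ'(x) = π*cos(π*x/2)/2.
Note φ(0) = φ(2) = 0, so the boundary term u·φ vanishes.
LHS = ∫_0^2 u(x) φ'(x) dx = ∫_0^2 (π*x^3*cos(π*x/2) - π*x^2*cos(π*x/2)/2 - π*x*cos(π*x/2) - π*cos(π*x/2)/2) dx. Term by term:
  ∫_0^2 -π*cos(π*x/2)/2 dx = 0;  ∫_0^2 π*x^3*cos(π*x/2) dx = -48/π + 192/π^3;  ∫_0^2 -π*x*cos(π*x/2) dx = 8/π;
  ∫_0^2 -π*x^2*cos(π*x/2)/2 dx = 8/π.
Sum: 0 + -48/π + 192/π^3 + 8/π + 8/π = -32/π + 192/π^3.
So LHS = -32/π + 192/π^3.
∫_0^2 v(x) φ(x) dx = ∫_0^2 (-6*x^2*sin(π*x/2) + 2*x*sin(π*x/2) + 2*sin(π*x/2)) dx. Term by term:
  ∫_0^2 2*sin(π*x/2) dx = 8/π;  ∫_0^2 -6*x^2*sin(π*x/2) dx = -48/π + 192/π^3;  ∫_0^2 2*x*sin(π*x/2) dx = 8/π.
Sum: 8/π + -48/π + 192/π^3 + 8/π = -32/π + 192/π^3.
So RHS = -∫_0^2 v(x) φ(x) dx = -192/π^3 + 32/π.
LHS − RHS = -64/π + 384/π^3 ≠ 0, so the identity fails.
(For a valid weak derivative the identity must hold for EVERY test function, in particular this one. The failure shows v is NOT the weak derivative of u.)
Correct weak derivative would be u'(x) = 6*x**2 - 2*x - 2.


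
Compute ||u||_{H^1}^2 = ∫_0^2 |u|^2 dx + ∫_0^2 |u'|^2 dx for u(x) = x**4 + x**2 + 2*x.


||u||_{H^1}^2 = 208792/315

The H^1 norm (squared) on an interval (0, L) is
  ||u||_{H^1}^2 = ∫_0^L u(x)^2 dx + ∫_0^L u'(x)^2 dx.
Compute u'(x) = 4*x**3 + 2*x + 2.
Then u(x)^2 = x**8 + 2*x**6 + 4*x**5 + x**4 + 4*x**3 + 4*x**2 and u'(x)^2 = 16*x**6 + 16*x**4 + 16*x**3 + 4*x**2 + 8*x + 4.
Integrate each monomial from 0 to 2 using ∫_0^2 c·x^n dx = c·2^(n+1)/(n+1):
  ∫_0^2 u(x)^2 dx = ∫_0^2 (x^8 + 2*x^6 + 4*x^5 + x^4 + 4*x^3 + 4*x^2) dx. Term by term:
    ∫_0^2 x^8 dx = 512/9;  ∫_0^2 2*x^6 dx = 256/7;  ∫_0^2 4*x^5 dx = 128/3;
    ∫_0^2 x^4 dx = 32/5;  ∫_0^2 4*x^3 dx = 16;  ∫_0^2 4*x^2 dx = 32/3.
  Sum: 512/9 + 256/7 + 128/3 + 32/5 + 16 + 32/3 = 53296/315.
  ∫_0^2 u'(x)^2 dx = ∫_0^2 (16*x^6 + 16*x^4 + 16*x^3 + 4*x^2 + 8*x + 4) dx. Term by term:
    ∫_0^2 16*x^6 dx = 2048/7;  ∫_0^2 16*x^4 dx = 512/5;  ∫_0^2 16*x^3 dx = 64;
    ∫_0^2 4*x^2 dx = 32/3;  ∫_0^2 8*x dx = 16;  ∫_0^2 4 dx = 8.
  Sum: 2048/7 + 512/5 + 64 + 32/3 + 16 + 8 = 51832/105.
Adding: ||u||_{H^1}^2 = 53296/315 + 51832/105 = 208792/315.


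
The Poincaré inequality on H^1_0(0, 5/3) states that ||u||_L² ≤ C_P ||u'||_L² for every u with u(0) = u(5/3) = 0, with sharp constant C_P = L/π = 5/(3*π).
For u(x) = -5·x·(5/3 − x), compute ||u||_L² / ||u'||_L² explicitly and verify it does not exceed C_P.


||u||_L² / ||u'||_L² = sqrt(10)/6 < C_P = 5/(3*π).

u(x) = -5·x·(5/3 − x), so u'(x) = 10*x - 25/3.
u(x) = -5·x·(5/3 − x) vanishes at x = 0 and x = 5/3, so u ∈ H^1_0(0, 5/3). Differentiate via the product rule and integrate the resulting polynomials term by term.
  ∫_0^5/3 u² dx = ∫_0^5/3 (25*x^4 - 250*x^3/3 + 625*x^2/9) dx. Term by term:
    ∫_0^5/3 25*x^4 dx = 15625/243;  ∫_0^5/3 -250*x^3/3 dx = -78125/486;  ∫_0^5/3 625*x^2/9 dx = 78125/729.
  Sum: 15625/243 − 78125/486 + 78125/729 = 15625/1458.
  ∫_0^5/3 (u')² dx = ∫_0^5/3 (100*x^2 - 500*x/3 + 625/9) dx. Term by term:
    ∫_0^5/3 100*x^2 dx = 12500/81;  ∫_0^5/3 -500*x/3 dx = -6250/27;  ∫_0^5/3 625/9 dx = 3125/27.
  Sum: 12500/81 − 6250/27 + 3125/27 = 3125/81.
∫_0^5/3 u² dx = 15625/1458, so ||u||_L² = 125*sqrt(2)/54.
∫_0^5/3 (u')² dx = 3125/81, so ||u'||_L² = 25*sqrt(5)/9.
Ratio ||u||_L² / ||u'||_L² = sqrt(10)/6.
Sharp Poincaré constant on H^1_0(0, 5/3) is C_P = L/π = 5/(3*π), achieved by sin(3*π/5·x).
A polynomial bump cannot attain the sharp Poincaré constant (only the first sine eigenfunction does), so the ratio is strictly less than C_P, consistent with ||u||_L² ≤ C_P ||u'||_L².


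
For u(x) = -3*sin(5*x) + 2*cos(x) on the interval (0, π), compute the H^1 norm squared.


||u||_{H^1(0,π)}^2 = 121*π

u'(x) = -2*sin(x) - 15*cos(5*x).
Expand u² and (u')² and integrate term by term on (0, π), using: for integers n ≥ 1, ∫_0^π sin²(nx) dx = ∫_0^π cos²(nx) dx = π/2; for n ≠ n', ∫_0^π sin(nx)sin(n'x) dx = ∫_0^π cos(nx)cos(n'x) dx = 0; and by product-to-sum, ∫_0^π sin(nx)cos(n'x) dx = ½∫_0^π [sin((n+n')x) + sin((n−n')x)] dx, which is 0 when n+n' is even and 2n/(n²−n'²) when n+n' is odd (it need not vanish on (0, π)).
  u² squared terms: (-3)²·∫sin(5x)² dx = 9·π/2 = 9*π/2;  (2)²·∫cos(x)² dx = 4·π/2 = 2*π.
  u² cross terms: 2·(-3)·(2)·∫sin(5x)·cos(x) dx = -12·(0) = 0.
  So ∫_0^π u² dx = 9*π/2 + 2*π + 0 = 13*π/2.
  (u')² squared terms: (-15)²·∫cos(5x)² dx = 225·π/2 = 225*π/2;  (-2)²·∫sin(x)² dx = 4·π/2 = 2*π.
  (u')² cross terms: 2·(-15)·(-2)·∫cos(5x)·sin(x) dx = 60·(0) = 0.
  So ∫_0^π (u')² dx = 225*π/2 + 2*π + 0 = 229*π/2.
||u||_{H^1}^2 = (13*π/2) + (229*π/2) = 121*π.


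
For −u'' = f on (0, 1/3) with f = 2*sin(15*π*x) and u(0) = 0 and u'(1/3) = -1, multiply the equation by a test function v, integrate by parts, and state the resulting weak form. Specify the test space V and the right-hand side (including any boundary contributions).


V = {v ∈ H^1(0, 1/3) : v(0) = 0} (test functions vanish at x = 0 where u is specified); weak form: ∫_0^1/3 u'v' dx = ∫_0^1/3 (2*sin(15*π*x)) v dx − v(1/3) for all v ∈ V.

Multiply both sides by a test function v and integrate from 0 to 1/3:
  ∫_0^1/3 −u''(x) v(x) dx = ∫_0^1/3 f(x) v(x) dx.
Integrate the LHS by parts once:
  ∫_0^1/3 −u'' v dx = −[u'(x) v(x)]_0^1/3 + ∫_0^1/3 u'(x) v'(x) dx.
Thus ∫_0^1/3 u'(x) v'(x) dx = ∫_0^1/3 f(x) v(x) dx + [u'(x) v(x)]_0^1/3.
Choose V so that boundary terms are either known or forced to vanish.
Mixed BC: u(0) = 0 (Dirichlet) and u'(1/3) = -1 (Neumann). Define V = {v ∈ H^1(0, 1/3) : v(0) = 0}. Then [u' v]_0^1/3 = u'(1/3)·v(1/3) − u'(0)·0 = − v(1/3).
Weak formulation: find u (satisfying any essential BC) such that ∫_0^1/3 u'(x) v'(x) dx = ∫_0^1/3 f v dx − v(1/3) for all v ∈ V (Dirichlet at 0 absorbed into V; Neumann datum at x = 1/3 contributes the boundary term).
Substituting f(x) = 2*sin(15*π*x), the right-hand side is ∫_0^1/3 (2*sin(15*π*x)) v dx − v(1/3).


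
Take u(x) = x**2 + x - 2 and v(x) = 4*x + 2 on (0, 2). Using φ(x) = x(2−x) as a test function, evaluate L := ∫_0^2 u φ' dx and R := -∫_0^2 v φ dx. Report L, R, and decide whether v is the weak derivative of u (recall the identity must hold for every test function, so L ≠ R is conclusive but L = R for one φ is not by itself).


LHS = -4, RHS = -8. No, v is not the weak derivative of u.

u(x) = x**2 + x - 2, classical derivative u'(x) = 2*x + 1.
φ(x) = x(2−x), so φ'(x) = 2 - 2*x.
Note φ(0) = φ(2) = 0, so the boundary term u·φ vanishes.
LHS = ∫_0^2 u(x) φ'(x) dx = ∫_0^2 (-2*x^3 + 6*x - 4) dx. Term by term:
  ∫_0^2 -2*x^3 dx = -8;  ∫_0^2 6*x dx = 12;  ∫_0^2 -4 dx = -8.
Sum: -8 + 12 − 8 = -4.
So LHS = -4.
∫_0^2 v(x) φ(x) dx = ∫_0^2 (-4*x^3 + 6*x^2 + 4*x) dx. Term by term:
  ∫_0^2 -4*x^3 dx = -16;  ∫_0^2 6*x^2 dx = 16;  ∫_0^2 4*x dx = 8.
Sum: -16 + 16 + 8 = 8.
So RHS = -∫_0^2 v(x) φ(x) dx = -8.
LHS − RHS = 4 ≠ 0, so the identity fails.
(For a valid weak derivative the identity must hold for EVERY test function, in particular this one. The failure shows v is NOT the weak derivative of u.)
Correct weak derivative would be u'(x) = 2*x + 1.


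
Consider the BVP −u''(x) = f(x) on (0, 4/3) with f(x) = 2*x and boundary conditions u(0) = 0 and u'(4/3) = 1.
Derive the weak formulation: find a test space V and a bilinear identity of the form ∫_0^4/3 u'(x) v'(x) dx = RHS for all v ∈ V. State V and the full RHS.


V = {v ∈ H^1(0, 4/3) : v(0) = 0} (test functions vanish at x = 0 where u is specified); weak form: ∫_0^4/3 u'v' dx = ∫_0^4/3 (2*x) v dx + v(4/3) for all v ∈ V.

Multiply both sides by a test function v and integrate from 0 to 4/3:
  ∫_0^4/3 −u''(x) v(x) dx = ∫_0^4/3 f(x) v(x) dx.
Integrate the LHS by parts once:
  ∫_0^4/3 −u'' v dx = −[u'(x) v(x)]_0^4/3 + ∫_0^4/3 u'(x) v'(x) dx.
Thus ∫_0^4/3 u'(x) v'(x) dx = ∫_0^4/3 f(x) v(x) dx + [u'(x) v(x)]_0^4/3.
Choose V so that boundary terms are either known or forced to vanish.
Mixed BC: u(0) = 0 (Dirichlet) and u'(4/3) = 1 (Neumann). Define V = {v ∈ H^1(0, 4/3) : v(0) = 0}. Then [u' v]_0^4/3 = u'(4/3)·v(4/3) − u'(0)·0 = v(4/3).
Weak formulation: find u (satisfying any essential BC) such that ∫_0^4/3 u'(x) v'(x) dx = ∫_0^4/3 f v dx + v(4/3) for all v ∈ V (Dirichlet at 0 absorbed into V; Neumann datum at x = 4/3 contributes the boundary term).
Substituting f(x) = 2*x, the right-hand side is ∫_0^4/3 (2*x) v dx + v(4/3).


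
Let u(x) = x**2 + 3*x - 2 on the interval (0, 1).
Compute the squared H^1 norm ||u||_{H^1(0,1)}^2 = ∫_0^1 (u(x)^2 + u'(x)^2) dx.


||u||_{H^1}^2 = 177/10

The H^1 norm (squared) on an interval (0, L) is
  ||u||_{H^1}^2 = ∫_0^L u(x)^2 dx + ∫_0^L u'(x)^2 dx.
Compute u'(x) = 2*x + 3.
Then u(x)^2 = x**4 + 6*x**3 + 5*x**2 - 12*x + 4 and u'(x)^2 = 4*x**2 + 12*x + 9.
Integrate each monomial from 0 to 1 using ∫_0^1 c·x^n dx = c·1^(n+1)/(n+1):
  ∫_0^1 u(x)^2 dx = ∫_0^1 (x^4 + 6*x^3 + 5*x^2 - 12*x + 4) dx. Term by term:
    ∫_0^1 x^4 dx = 1/5;  ∫_0^1 6*x^3 dx = 3/2;  ∫_0^1 5*x^2 dx = 5/3;
    ∫_0^1 -12*x dx = -6;  ∫_0^1 4 dx = 4.
  Sum: 1/5 + 3/2 + 5/3 − 6 + 4 = 41/30.
  ∫_0^1 u'(x)^2 dx = ∫_0^1 (4*x^2 + 12*x + 9) dx. Term by term:
    ∫_0^1 4*x^2 dx = 4/3;  ∫_0^1 12*x dx = 6;  ∫_0^1 9 dx = 9.
  Sum: 4/3 + 6 + 9 = 49/3.
Adding: ||u||_{H^1}^2 = 41/30 + 49/3 = 177/10.


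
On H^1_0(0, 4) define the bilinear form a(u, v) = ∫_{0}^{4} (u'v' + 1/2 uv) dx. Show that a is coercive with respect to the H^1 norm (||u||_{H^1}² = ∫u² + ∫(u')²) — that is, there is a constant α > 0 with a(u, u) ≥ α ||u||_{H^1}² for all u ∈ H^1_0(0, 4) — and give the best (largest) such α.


α = (8 + π^2)/(π^2 + 16)

Coercivity of a(·,·) on H^1_0(0, 4) means a(u, u) ≥ α ||u||_{H^1}² for every u ∈ H^1_0.
The interval has length L = 4, and Poincaré/coercivity depend only on L. Here a(u, u) = ∫(u')² + (1/2)·∫u².
Here 0 < c = 1/2 < 1. The condition a(u,u) ≥ α||u||_{H^1}² reads (1−α)∫(u')² ≥ (α−c)∫u². Any admissible α is ≤ 1 (rapidly oscillating u have ∫u²/∫(u')² → 0), and α = 1 would force 0 ≥ (1−c)∫u², impossible since c < 1; so 1−α > 0. By the sharp Poincaré inequality on H^1_0 of an interval of length L, ∫(u')² ≥ (π/L)²∫u² with equality for the first sine mode sin(π(x−x₀)/L) (x₀ the left endpoint), so the inequality holds for all u iff (1−α)(π/L)² ≥ α − c, i.e. α ≤ ((π/L)² + c)/((π/L)² + 1) = (1 + c(L/π)²)/(1 + (L/π)²). With (π/L)² = π^2/16 and c = 1/2, the largest admissible constant is α = ((π/L)² + c)/((π/L)² + 1).
Simplifying, α = (8 + π^2)/(π^2 + 16).


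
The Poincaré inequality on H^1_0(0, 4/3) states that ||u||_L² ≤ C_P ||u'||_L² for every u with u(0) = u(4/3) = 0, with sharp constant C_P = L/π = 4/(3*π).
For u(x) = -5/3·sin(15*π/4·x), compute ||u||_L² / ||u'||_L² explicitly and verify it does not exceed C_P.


||u||_L² / ||u'||_L² = 4/(15*π) < C_P = 4/(3*π).

u(x) = -5/3·sin(15*π/4·x), so u'(x) = -25*π*cos(15*π*x/4)/4.
Writing u(x) = A·sin(kπx/L) with A = -5/3 and k = 5, use ∫_0^L sin²(kπx/L) dx = L/2 and ∫_0^L cos²(kπx/L) dx = L/2.
u² = 25/9·sin²(15*π/4·x) and (u')² = 625*π^2/16·cos²(15*π/4·x), and each of sin², cos² integrates to L/2 = 2/3 over (0, 4/3).
∫_0^4/3 u² dx = 50/27, so ||u||_L² = 5*sqrt(6)/9.
∫_0^4/3 (u')² dx = 625*π^2/24, so ||u'||_L² = 25*sqrt(6)*π/12.
Ratio ||u||_L² / ||u'||_L² = 4/(15*π).
Sharp Poincaré constant on H^1_0(0, 4/3) is C_P = L/π = 4/(3*π), achieved by sin(3*π/4·x).
This is the k = 5 harmonic; the ratio L/(kπ) is strictly less than C_P = L/π, consistent with the sharp inequality ||u||_L² ≤ C_P ||u'||_L².


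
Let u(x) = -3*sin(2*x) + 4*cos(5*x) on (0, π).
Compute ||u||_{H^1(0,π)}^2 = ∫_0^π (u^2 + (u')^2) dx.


||u||_{H^1(0,π)}^2 = 832/7 + 461*π/2

u'(x) = -20*sin(5*x) - 6*cos(2*x).
Expand u² and (u')² and integrate term by term on (0, π), using: for integers n ≥ 1, ∫_0^π sin²(nx) dx = ∫_0^π cos²(nx) dx = π/2; for n ≠ n', ∫_0^π sin(nx)sin(n'x) dx = ∫_0^π cos(nx)cos(n'x) dx = 0; and by product-to-sum, ∫_0^π sin(nx)cos(n'x) dx = ½∫_0^π [sin((n+n')x) + sin((n−n')x)] dx, which is 0 when n+n' is even and 2n/(n²−n'²) when n+n' is odd (it need not vanish on (0, π)).
  u² squared terms: (-3)²·∫sin(2x)² dx = 9·π/2 = 9*π/2;  (4)²·∫cos(5x)² dx = 16·π/2 = 8*π.
  u² cross terms: 2·(-3)·(4)·∫sin(2x)·cos(5x) dx = -24·(-4/21) = 32/7.
  So ∫_0^π u² dx = 9*π/2 + 8*π + 32/7 = 32/7 + 25*π/2.
  (u')² squared terms: (-20)²·∫sin(5x)² dx = 400·π/2 = 200*π;  (-6)²·∫cos(2x)² dx = 36·π/2 = 18*π.
  (u')² cross terms: 2·(-20)·(-6)·∫sin(5x)·cos(2x) dx = 240·(10/21) = 800/7.
  So ∫_0^π (u')² dx = 200*π + 18*π + 800/7 = 800/7 + 218*π.
||u||_{H^1}^2 = (32/7 + 25*π/2) + (800/7 + 218*π) = 832/7 + 461*π/2.


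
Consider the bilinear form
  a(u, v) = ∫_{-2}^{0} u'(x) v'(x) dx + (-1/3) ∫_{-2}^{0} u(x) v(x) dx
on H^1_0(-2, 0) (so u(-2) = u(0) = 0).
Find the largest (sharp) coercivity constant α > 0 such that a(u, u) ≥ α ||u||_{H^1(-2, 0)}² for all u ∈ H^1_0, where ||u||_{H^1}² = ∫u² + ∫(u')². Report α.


α = (-4/3 + π^2)/(4 + π^2)

Coercivity of a(·,·) on H^1_0(-2, 0) means a(u, u) ≥ α ||u||_{H^1}² for every u ∈ H^1_0.
The interval has length L = 2, and Poincaré/coercivity depend only on L. Here a(u, u) = ∫(u')² + (-1/3)·∫u².
Here c = -1/3 < 0 with |c| < (π/L)² = π^2/4, so coercivity still holds. The condition a(u,u) ≥ α||u||_{H^1}² reads (1−α)∫(u')² ≥ (α−c)∫u². Any admissible α is ≤ 1 (rapidly oscillating u have ∫u²/∫(u')² → 0), and α = 1 would force 0 ≥ (1−c)∫u², impossible since c < 1; so 1−α > 0. By the sharp Poincaré inequality on H^1_0 of an interval of length L, ∫(u')² ≥ (π/L)²∫u² with equality for the first sine mode sin(π(x−x₀)/L) (x₀ the left endpoint), so the inequality holds for all u iff (1−α)(π/L)² ≥ α − c, i.e. α ≤ ((π/L)² + c)/((π/L)² + 1) = (1 + c(L/π)²)/(1 + (L/π)²). (Direct route, valid since c ≤ 0: Poincaré gives c∫u² ≥ c(L/π)²∫(u')², so a(u,u) ≥ (1 + c(L/π)²)∫(u')², while ||u||_{H^1}² ≤ (1 + (L/π)²)∫(u')²; dividing yields the same α.) With (π/L)² = π^2/4 and c = -1/3, the largest admissible constant is α = ((π/L)² + c)/((π/L)² + 1).
Simplifying, α = (-4/3 + π^2)/(4 + π^2).


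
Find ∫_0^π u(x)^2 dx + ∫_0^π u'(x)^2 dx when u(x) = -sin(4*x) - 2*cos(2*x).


||u||_{H^1(0,π)}^2 = 37*π/2

u'(x) = 4*sin(2*x) - 4*cos(4*x).
Expand u² and (u')² and integrate term by term on (0, π), using: for integers n ≥ 1, ∫_0^π sin²(nx) dx = ∫_0^π cos²(nx) dx = π/2; for n ≠ n', ∫_0^π sin(nx)sin(n'x) dx = ∫_0^π cos(nx)cos(n'x) dx = 0; and by product-to-sum, ∫_0^π sin(nx)cos(n'x) dx = ½∫_0^π [sin((n+n')x) + sin((n−n')x)] dx, which is 0 when n+n' is even and 2n/(n²−n'²) when n+n' is odd (it need not vanish on (0, π)).
  u² squared terms: (-1)²·∫sin(4x)² dx = 1·π/2 = π/2;  (-2)²·∫cos(2x)² dx = 4·π/2 = 2*π.
  u² cross terms: 2·(-1)·(-2)·∫sin(4x)·cos(2x) dx = 4·(0) = 0.
  So ∫_0^π u² dx = π/2 + 2*π + 0 = 5*π/2.
  (u')² squared terms: (-4)²·∫cos(4x)² dx = 16·π/2 = 8*π;  (4)²·∫sin(2x)² dx = 16·π/2 = 8*π.
  (u')² cross terms: 2·(-4)·(4)·∫cos(4x)·sin(2x) dx = -32·(0) = 0.
  So ∫_0^π (u')² dx = 8*π + 8*π + 0 = 16*π.
||u||_{H^1}^2 = (5*π/2) + (16*π) = 37*π/2.


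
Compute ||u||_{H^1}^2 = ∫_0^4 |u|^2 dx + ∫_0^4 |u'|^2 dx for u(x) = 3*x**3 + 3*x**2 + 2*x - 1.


||u||_{H^1}^2 = 6637268/105

The H^1 norm (squared) on an interval (0, L) is
  ||u||_{H^1}^2 = ∫_0^L u(x)^2 dx + ∫_0^L u'(x)^2 dx.
Compute u'(x) = 9*x**2 + 6*x + 2.
Then u(x)^2 = 9*x**6 + 18*x**5 + 21*x**4 + 6*x**3 - 2*x**2 - 4*x + 1 and u'(x)^2 = 81*x**4 + 108*x**3 + 72*x**2 + 24*x + 4.
Integrate each monomial from 0 to 4 using ∫_0^4 c·x^n dx = c·4^(n+1)/(n+1):
  ∫_0^4 u(x)^2 dx = ∫_0^4 (9*x^6 + 18*x^5 + 21*x^4 + 6*x^3 - 2*x^2 - 4*x + 1) dx. Term by term:
    ∫_0^4 9*x^6 dx = 147456/7;  ∫_0^4 18*x^5 dx = 12288;  ∫_0^4 21*x^4 dx = 21504/5;
    ∫_0^4 6*x^3 dx = 384;  ∫_0^4 -2*x^2 dx = -128/3;  ∫_0^4 -4*x dx = -32;
    ∫_0^4 1 dx = 4.
  Sum: 147456/7 + 12288 + 21504/5 + 384 − 128/3 − 32 + 4 = 3986564/105.
  ∫_0^4 u'(x)^2 dx = ∫_0^4 (81*x^4 + 108*x^3 + 72*x^2 + 24*x + 4) dx. Term by term:
    ∫_0^4 81*x^4 dx = 82944/5;  ∫_0^4 108*x^3 dx = 6912;  ∫_0^4 72*x^2 dx = 1536;
    ∫_0^4 24*x dx = 192;  ∫_0^4 4 dx = 16.
  Sum: 82944/5 + 6912 + 1536 + 192 + 16 = 126224/5.
Adding: ||u||_{H^1}^2 = 3986564/105 + 126224/5 = 6637268/105.


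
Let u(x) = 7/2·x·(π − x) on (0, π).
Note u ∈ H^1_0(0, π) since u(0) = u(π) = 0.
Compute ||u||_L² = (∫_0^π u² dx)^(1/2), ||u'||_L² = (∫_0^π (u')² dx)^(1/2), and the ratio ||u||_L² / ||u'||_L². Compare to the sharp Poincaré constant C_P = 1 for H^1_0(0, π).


||u||_L² / ||u'||_L² = sqrt(10)*π/10 < C_P = 1.

u(x) = 7/2·x·(π − x), so u'(x) = -7*x + 7*π/2.
u(x) = 7/2·x·(π − x) vanishes at x = 0 and x = π, so u ∈ H^1_0(0, π). Differentiate via the product rule and integrate the resulting polynomials term by term.
  ∫_0^π u² dx = ∫_0^π (49*x^4/4 - 49*π*x^3/2 + 49*π^2*x^2/4) dx. Term by term:
    ∫_0^π 49*x^4/4 dx = 49*π^5/20;  ∫_0^π -49*π*x^3/2 dx = -49*π^5/8;  ∫_0^π 49*π^2*x^2/4 dx = 49*π^5/12.
  Sum: 49*π^5/20 − 49*π^5/8 + 49*π^5/12 = 49*π^5/120.
  ∫_0^π (u')² dx = ∫_0^π (49*x^2 - 49*π*x + 49*π^2/4) dx. Term by term:
    ∫_0^π 49*x^2 dx = 49*π^3/3;  ∫_0^π -49*π*x dx = -49*π^3/2;  ∫_0^π 49*π^2/4 dx = 49*π^3/4.
  Sum: 49*π^3/3 − 49*π^3/2 + 49*π^3/4 = 49*π^3/12.
∫_0^π u² dx = 49*π^5/120, so ||u||_L² = 7*sqrt(30)*π^(5/2)/60.
∫_0^π (u')² dx = 49*π^3/12, so ||u'||_L² = 7*sqrt(3)*π^(3/2)/6.
Ratio ||u||_L² / ||u'||_L² = sqrt(10)*π/10.
Sharp Poincaré constant on H^1_0(0, π) is C_P = L/π = 1, achieved by sin(x).
A polynomial bump cannot attain the sharp Poincaré constant (only the first sine eigenfunction does), so the ratio is strictly less than C_P, consistent with ||u||_L² ≤ C_P ||u'||_L².


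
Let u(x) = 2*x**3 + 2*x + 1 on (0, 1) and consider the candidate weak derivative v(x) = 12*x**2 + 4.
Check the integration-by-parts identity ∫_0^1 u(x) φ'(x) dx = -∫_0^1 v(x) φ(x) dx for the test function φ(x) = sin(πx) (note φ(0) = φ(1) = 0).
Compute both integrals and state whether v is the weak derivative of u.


LHS = -10/π + 24/π^3, RHS = -20/π + 48/π^3. No, v is not the weak derivative of u.

u(x) = 2*x**3 + 2*x + 1, classical derivative u'(x) = 6*x**2 + 2.
φ(x) = sin(πx), so φ'(x) = π*cos(π*x).
Note φ(0) = φ(1) = 0, so the boundary term u·φ vanishes.
LHS = ∫_0^1 u(x) φ'(x) dx = ∫_0^1 (2*π*x^3*cos(π*x) + 2*π*x*cos(π*x) + π*cos(π*x)) dx. Term by term:
  ∫_0^1 π*cos(π*x) dx = 0;  ∫_0^1 2*π*x*cos(π*x) dx = -4/π;  ∫_0^1 2*π*x^3*cos(π*x) dx = -6/π + 24/π^3.
Sum: 0 − 4/π + -6/π + 24/π^3 = -10/π + 24/π^3.
So LHS = -10/π + 24/π^3.
∫_0^1 v(x) φ(x) dx = ∫_0^1 (12*x^2*sin(π*x) + 4*sin(π*x)) dx. Term by term:
  ∫_0^1 4*sin(π*x) dx = 8/π;  ∫_0^1 12*x^2*sin(π*x) dx = -48/π^3 + 12/π.
Sum: 8/π + -48/π^3 + 12/π = -48/π^3 + 20/π.
So RHS = -∫_0^1 v(x) φ(x) dx = -20/π + 48/π^3.
LHS − RHS = -24/π^3 + 10/π ≠ 0, so the identity fails.
(For a valid weak derivative the identity must hold for EVERY test function, in particular this one. The failure shows v is NOT the weak derivative of u.)
Correct weak derivative would be u'(x) = 6*x**2 + 2.


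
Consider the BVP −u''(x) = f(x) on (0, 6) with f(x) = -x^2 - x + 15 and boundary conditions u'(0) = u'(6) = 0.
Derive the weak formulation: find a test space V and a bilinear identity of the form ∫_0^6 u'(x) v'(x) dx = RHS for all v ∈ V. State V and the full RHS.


V = H^1(0, 6) (no boundary constraint on v; u is determined up to an additive constant); weak form: ∫_0^6 u'v' dx = ∫_0^6 (-x^2 - x + 15) v dx for all v ∈ V.

Multiply both sides by a test function v and integrate from 0 to 6:
  ∫_0^6 −u''(x) v(x) dx = ∫_0^6 f(x) v(x) dx.
Integrate the LHS by parts once:
  ∫_0^6 −u'' v dx = −[u'(x) v(x)]_0^6 + ∫_0^6 u'(x) v'(x) dx.
Thus ∫_0^6 u'(x) v'(x) dx = ∫_0^6 f(x) v(x) dx + [u'(x) v(x)]_0^6.
Choose V so that boundary terms are either known or forced to vanish.
u has homogeneous Neumann: u'(0) = u'(6) = 0. So [u' v]_0^6 = 0·v(6) − 0·v(0) = 0 for any v; take V = H^1(0, 6).
Weak formulation: find u (satisfying any essential BC) such that ∫_0^6 u'(x) v'(x) dx = ∫_0^6 f v dx for all v ∈ V (homogeneous Neumann, so boundary terms vanish).
Substituting f(x) = -x^2 - x + 15, the right-hand side is ∫_0^6 (-x^2 - x + 15) v dx.
Compatibility check (pure Neumann): taking v ≡ 1 ∈ V gives 0 = ∫_0^6 f dx + (0) − (0), i.e. ∫_0^6 f dx must equal u'(0) − u'(6) = 0. Indeed ∫_0^6 (-x^2 - x + 15) dx = 0, so the data are compatible. The solution is then unique only up to an additive constant (fix it e.g. by requiring ∫_0^6 u dx = 0).


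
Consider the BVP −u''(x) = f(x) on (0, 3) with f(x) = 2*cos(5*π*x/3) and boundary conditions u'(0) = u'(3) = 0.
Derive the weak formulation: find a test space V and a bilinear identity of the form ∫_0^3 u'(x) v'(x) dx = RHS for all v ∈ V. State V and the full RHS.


V = H^1(0, 3) (no boundary constraint on v; u is determined up to an additive constant); weak form: ∫_0^3 u'v' dx = ∫_0^3 (2*cos(5*π*x/3)) v dx for all v ∈ V.

Multiply both sides by a test function v and integrate from 0 to 3:
  ∫_0^3 −u''(x) v(x) dx = ∫_0^3 f(x) v(x) dx.
Integrate the LHS by parts once:
  ∫_0^3 −u'' v dx = −[u'(x) v(x)]_0^3 + ∫_0^3 u'(x) v'(x) dx.
Thus ∫_0^3 u'(x) v'(x) dx = ∫_0^3 f(x) v(x) dx + [u'(x) v(x)]_0^3.
Choose V so that boundary terms are either known or forced to vanish.
u has homogeneous Neumann: u'(0) = u'(3) = 0. So [u' v]_0^3 = 0·v(3) − 0·v(0) = 0 for any v; take V = H^1(0, 3).
Weak formulation: find u (satisfying any essential BC) such that ∫_0^3 u'(x) v'(x) dx = ∫_0^3 f v dx for all v ∈ V (homogeneous Neumann, so boundary terms vanish).
Substituting f(x) = 2*cos(5*π*x/3), the right-hand side is ∫_0^3 (2*cos(5*π*x/3)) v dx.
Compatibility check (pure Neumann): taking v ≡ 1 ∈ V gives 0 = ∫_0^3 f dx + (0) − (0), i.e. ∫_0^3 f dx must equal u'(0) − u'(3) = 0. Indeed ∫_0^3 (2*cos(5*π*x/3)) dx = 0, so the data are compatible. The solution is then unique only up to an additive constant (fix it e.g. by requiring ∫_0^3 u dx = 0).


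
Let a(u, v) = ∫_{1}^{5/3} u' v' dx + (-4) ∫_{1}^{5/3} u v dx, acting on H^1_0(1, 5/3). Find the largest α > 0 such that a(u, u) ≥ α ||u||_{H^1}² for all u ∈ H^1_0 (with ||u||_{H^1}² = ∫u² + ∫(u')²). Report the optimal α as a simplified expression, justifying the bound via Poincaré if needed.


α = (-16 + 9*π^2)/(4 + 9*π^2)

Coercivity of a(·,·) on H^1_0(1, 5/3) means a(u, u) ≥ α ||u||_{H^1}² for every u ∈ H^1_0.
The interval has length L = 2/3, and Poincaré/coercivity depend only on L. Here a(u, u) = ∫(u')² + (-4)·∫u².
Here c = -4 < 0 with |c| < (π/L)² = 9*π^2/4, so coercivity still holds. The condition a(u,u) ≥ α||u||_{H^1}² reads (1−α)∫(u')² ≥ (α−c)∫u². Any admissible α is ≤ 1 (rapidly oscillating u have ∫u²/∫(u')² → 0), and α = 1 would force 0 ≥ (1−c)∫u², impossible since c < 1; so 1−α > 0. By the sharp Poincaré inequality on H^1_0 of an interval of length L, ∫(u')² ≥ (π/L)²∫u² with equality for the first sine mode sin(π(x−x₀)/L) (x₀ the left endpoint), so the inequality holds for all u iff (1−α)(π/L)² ≥ α − c, i.e. α ≤ ((π/L)² + c)/((π/L)² + 1) = (1 + c(L/π)²)/(1 + (L/π)²). (Direct route, valid since c ≤ 0: Poincaré gives c∫u² ≥ c(L/π)²∫(u')², so a(u,u) ≥ (1 + c(L/π)²)∫(u')², while ||u||_{H^1}² ≤ (1 + (L/π)²)∫(u')²; dividing yields the same α.) With (π/L)² = 9*π^2/4 and c = -4, the largest admissible constant is α = ((π/L)² + c)/((π/L)² + 1).
Simplifying, α = (-16 + 9*π^2)/(4 + 9*π^2).


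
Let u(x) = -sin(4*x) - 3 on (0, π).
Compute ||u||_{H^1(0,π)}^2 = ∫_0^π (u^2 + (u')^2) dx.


||u||_{H^1(0,π)}^2 = 35*π/2

u'(x) = -4*cos(4*x).
Expand u² and (u')² and integrate term by term on (0, π), using: for integers n ≥ 1, ∫_0^π sin²(nx) dx = ∫_0^π cos²(nx) dx = π/2; for n ≠ n', ∫_0^π sin(nx)sin(n'x) dx = ∫_0^π cos(nx)cos(n'x) dx = 0; and by product-to-sum, ∫_0^π sin(nx)cos(n'x) dx = ½∫_0^π [sin((n+n')x) + sin((n−n')x)] dx, which is 0 when n+n' is even and 2n/(n²−n'²) when n+n' is odd (it need not vanish on (0, π)). For the constant mode: ∫_0^π 1 dx = π, ∫_0^π cos(nx) dx = 0, ∫_0^π sin(nx) dx = (1−(−1)^n)/n.
  u² squared terms: (-3)²·∫1 dx = 9·π = 9*π;  (-1)²·∫sin(4x)² dx = 1·π/2 = π/2.
  u² cross terms: 2·(-3)·(-1)·∫1·sin(4x) dx = 6·(0) = 0.
  So ∫_0^π u² dx = 9*π + π/2 + 0 = 19*π/2.
  (u')² squared terms: (-4)²·∫cos(4x)² dx = 16·π/2 = 8*π.
  So ∫_0^π (u')² dx = 8*π.
||u||_{H^1}^2 = (19*π/2) + (8*π) = 35*π/2.


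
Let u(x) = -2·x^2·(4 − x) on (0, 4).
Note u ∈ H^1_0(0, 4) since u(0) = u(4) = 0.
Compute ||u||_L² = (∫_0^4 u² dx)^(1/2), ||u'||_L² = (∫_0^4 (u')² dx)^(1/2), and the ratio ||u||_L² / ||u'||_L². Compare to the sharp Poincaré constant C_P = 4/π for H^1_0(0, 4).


||u||_L² / ||u'||_L² = 2*sqrt(14)/7 < C_P = 4/π.

u(x) = -2·x^2·(4 − x), so u'(x) = 2*x*(3*x - 8).
u(x) = -2·x^2·(4 − x) vanishes at x = 0 and x = 4, so u ∈ H^1_0(0, 4). Differentiate via the product rule and integrate the resulting polynomials term by term.
  ∫_0^4 u² dx = ∫_0^4 (4*x^6 - 32*x^5 + 64*x^4) dx. Term by term:
    ∫_0^4 4*x^6 dx = 65536/7;  ∫_0^4 -32*x^5 dx = -65536/3;  ∫_0^4 64*x^4 dx = 65536/5.
  Sum: 65536/7 − 65536/3 + 65536/5 = 65536/105.
  ∫_0^4 (u')² dx = ∫_0^4 (36*x^4 - 192*x^3 + 256*x^2) dx. Term by term:
    ∫_0^4 36*x^4 dx = 36864/5;  ∫_0^4 -192*x^3 dx = -12288;  ∫_0^4 256*x^2 dx = 16384/3.
  Sum: 36864/5 − 12288 + 16384/3 = 8192/15.
∫_0^4 u² dx = 65536/105, so ||u||_L² = 256*sqrt(105)/105.
∫_0^4 (u')² dx = 8192/15, so ||u'||_L² = 64*sqrt(30)/15.
Ratio ||u||_L² / ||u'||_L² = 2*sqrt(14)/7.
Sharp Poincaré constant on H^1_0(0, 4) is C_P = L/π = 4/π, achieved by sin(π/4·x).
A polynomial bump cannot attain the sharp Poincaré constant (only the first sine eigenfunction does), so the ratio is strictly less than C_P, consistent with ||u||_L² ≤ C_P ||u'||_L².


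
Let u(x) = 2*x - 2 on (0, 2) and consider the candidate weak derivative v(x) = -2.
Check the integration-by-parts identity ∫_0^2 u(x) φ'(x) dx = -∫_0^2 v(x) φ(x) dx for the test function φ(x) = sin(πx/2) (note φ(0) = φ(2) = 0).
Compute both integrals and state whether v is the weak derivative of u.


LHS = -8/π, RHS = 8/π. No, v is not the weak derivative of u.

u(x) = 2*x - 2, classical derivative u'(x) = 2.
φ(x) = sin(πx/2), so φ'(x) = π*cos(π*x/2)/2.
Note φ(0) = φ(2) = 0, so the boundary term u·φ vanishes.
LHS = ∫_0^2 u(x) φ'(x) dx = ∫_0^2 (π*x*cos(π*x/2) - π*cos(π*x/2)) dx. Term by term:
  ∫_0^2 -π*cos(π*x/2) dx = 0;  ∫_0^2 π*x*cos(π*x/2) dx = -8/π.
Sum: 0 − 8/π = -8/π.
So LHS = -8/π.
∫_0^2 v(x) φ(x) dx = ∫_0^2 (-2*sin(π*x/2)) dx. Term by term:
  ∫_0^2 -2*sin(π*x/2) dx = -8/π.
So RHS = -∫_0^2 v(x) φ(x) dx = 8/π.
LHS − RHS = -16/π ≠ 0, so the identity fails.
(For a valid weak derivative the identity must hold for EVERY test function, in particular this one. The failure shows v is NOT the weak derivative of u.)
Correct weak derivative would be u'(x) = 2.


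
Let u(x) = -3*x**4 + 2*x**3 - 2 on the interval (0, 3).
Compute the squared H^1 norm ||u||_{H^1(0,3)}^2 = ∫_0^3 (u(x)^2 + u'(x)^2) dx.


||u||_{H^1}^2 = 2853741/70

The H^1 norm (squared) on an interval (0, L) is
  ||u||_{H^1}^2 = ∫_0^L u(x)^2 dx + ∫_0^L u'(x)^2 dx.
Compute u'(x) = -12*x**3 + 6*x**2.
Then u(x)^2 = 9*x**8 - 12*x**7 + 4*x**6 + 12*x**4 - 8*x**3 + 4 and u'(x)^2 = 144*x**6 - 144*x**5 + 36*x**4.
Integrate each monomial from 0 to 3 using ∫_0^3 c·x^n dx = c·3^(n+1)/(n+1):
  ∫_0^3 u(x)^2 dx = ∫_0^3 (9*x^8 - 12*x^7 + 4*x^6 + 12*x^4 - 8*x^3 + 4) dx. Term by term:
    ∫_0^3 9*x^8 dx = 19683;  ∫_0^3 -12*x^7 dx = -19683/2;  ∫_0^3 4*x^6 dx = 8748/7;
    ∫_0^3 12*x^4 dx = 2916/5;  ∫_0^3 -8*x^3 dx = -162;  ∫_0^3 4 dx = 12.
  Sum: 19683 − 19683/2 + 8748/7 + 2916/5 − 162 + 12 = 806709/70.
  ∫_0^3 u'(x)^2 dx = ∫_0^3 (144*x^6 - 144*x^5 + 36*x^4) dx. Term by term:
    ∫_0^3 144*x^6 dx = 314928/7;  ∫_0^3 -144*x^5 dx = -17496;  ∫_0^3 36*x^4 dx = 8748/5.
  Sum: 314928/7 − 17496 + 8748/5 = 1023516/35.
Adding: ||u||_{H^1}^2 = 806709/70 + 1023516/35 = 2853741/70.


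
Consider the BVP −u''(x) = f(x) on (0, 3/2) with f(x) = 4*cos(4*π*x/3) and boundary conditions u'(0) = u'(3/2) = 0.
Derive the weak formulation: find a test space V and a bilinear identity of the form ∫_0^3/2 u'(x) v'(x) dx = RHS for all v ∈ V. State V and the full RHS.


V = H^1(0, 3/2) (no boundary constraint on v; u is determined up to an additive constant); weak form: ∫_0^3/2 u'v' dx = ∫_0^3/2 (4*cos(4*π*x/3)) v dx for all v ∈ V.

Multiply both sides by a test function v and integrate from 0 to 3/2:
  ∫_0^3/2 −u''(x) v(x) dx = ∫_0^3/2 f(x) v(x) dx.
Integrate the LHS by parts once:
  ∫_0^3/2 −u'' v dx = −[u'(x) v(x)]_0^3/2 + ∫_0^3/2 u'(x) v'(x) dx.
Thus ∫_0^3/2 u'(x) v'(x) dx = ∫_0^3/2 f(x) v(x) dx + [u'(x) v(x)]_0^3/2.
Choose V so that boundary terms are either known or forced to vanish.
u has homogeneous Neumann: u'(0) = u'(3/2) = 0. So [u' v]_0^3/2 = 0·v(3/2) − 0·v(0) = 0 for any v; take V = H^1(0, 3/2).
Weak formulation: find u (satisfying any essential BC) such that ∫_0^3/2 u'(x) v'(x) dx = ∫_0^3/2 f v dx for all v ∈ V (homogeneous Neumann, so boundary terms vanish).
Substituting f(x) = 4*cos(4*π*x/3), the right-hand side is ∫_0^3/2 (4*cos(4*π*x/3)) v dx.
Compatibility check (pure Neumann): taking v ≡ 1 ∈ V gives 0 = ∫_0^3/2 f dx + (0) − (0), i.e. ∫_0^3/2 f dx must equal u'(0) − u'(3/2) = 0. Indeed ∫_0^3/2 (4*cos(4*π*x/3)) dx = 0, so the data are compatible. The solution is then unique only up to an additive constant (fix it e.g. by requiring ∫_0^3/2 u dx = 0).


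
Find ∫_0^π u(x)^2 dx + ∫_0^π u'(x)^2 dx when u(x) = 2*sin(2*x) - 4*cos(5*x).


||u||_{H^1(0,π)}^2 = 1664/21 + 218*π

u'(x) = 20*sin(5*x) + 4*cos(2*x).
Expand u² and (u')² and integrate term by term on (0, π), using: for integers n ≥ 1, ∫_0^π sin²(nx) dx = ∫_0^π cos²(nx) dx = π/2; for n ≠ n', ∫_0^π sin(nx)sin(n'x) dx = ∫_0^π cos(nx)cos(n'x) dx = 0; and by product-to-sum, ∫_0^π sin(nx)cos(n'x) dx = ½∫_0^π [sin((n+n')x) + sin((n−n')x)] dx, which is 0 when n+n' is even and 2n/(n²−n'²) when n+n' is odd (it need not vanish on (0, π)).
  u² squared terms: (-4)²·∫cos(5x)² dx = 16·π/2 = 8*π;  (2)²·∫sin(2x)² dx = 4·π/2 = 2*π.
  u² cross terms: 2·(-4)·(2)·∫cos(5x)·sin(2x) dx = -16·(-4/21) = 64/21.
  So ∫_0^π u² dx = 8*π + 2*π + 64/21 = 64/21 + 10*π.
  (u')² squared terms: (4)²·∫cos(2x)² dx = 16·π/2 = 8*π;  (20)²·∫sin(5x)² dx = 400·π/2 = 200*π.
  (u')² cross terms: 2·(4)·(20)·∫cos(2x)·sin(5x) dx = 160·(10/21) = 1600/21.
  So ∫_0^π (u')² dx = 8*π + 200*π + 1600/21 = 1600/21 + 208*π.
||u||_{H^1}^2 = (64/21 + 10*π) + (1600/21 + 208*π) = 1664/21 + 218*π.


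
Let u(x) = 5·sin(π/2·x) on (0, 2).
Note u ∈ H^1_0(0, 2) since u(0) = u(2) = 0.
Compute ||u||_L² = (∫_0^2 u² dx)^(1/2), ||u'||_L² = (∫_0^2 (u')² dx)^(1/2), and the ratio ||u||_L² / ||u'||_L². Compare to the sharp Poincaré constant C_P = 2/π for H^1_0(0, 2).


||u||_L² / ||u'||_L² = 2/π = C_P.

u(x) = 5·sin(π/2·x), so u'(x) = 5*π*cos(π*x/2)/2.
Writing u(x) = A·sin(kπx/L) with A = 5 and k = 1, use ∫_0^L sin²(kπx/L) dx = L/2 and ∫_0^L cos²(kπx/L) dx = L/2.
u² = 25·sin²(π/2·x) and (u')² = 25*π^2/4·cos²(π/2·x), and each of sin², cos² integrates to L/2 = 1 over (0, 2).
∫_0^2 u² dx = 25, so ||u||_L² = 5.
∫_0^2 (u')² dx = 25*π^2/4, so ||u'||_L² = 5*π/2.
Ratio ||u||_L² / ||u'||_L² = 2/π.
Sharp Poincaré constant on H^1_0(0, 2) is C_P = L/π = 2/π, achieved by sin(π/2·x).
This is the k = 1 eigenfunction (up to amplitude), so the ratio equals the sharp Poincaré constant exactly.


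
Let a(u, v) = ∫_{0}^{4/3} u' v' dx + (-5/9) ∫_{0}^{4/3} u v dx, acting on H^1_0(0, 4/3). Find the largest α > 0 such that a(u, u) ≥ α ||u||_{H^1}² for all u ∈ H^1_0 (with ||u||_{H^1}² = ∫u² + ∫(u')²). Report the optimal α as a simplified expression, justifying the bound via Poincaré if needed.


α = (-80 + 81*π^2)/(9*(16 + 9*π^2))

Coercivity of a(·,·) on H^1_0(0, 4/3) means a(u, u) ≥ α ||u||_{H^1}² for every u ∈ H^1_0.
The interval has length L = 4/3, and Poincaré/coercivity depend only on L. Here a(u, u) = ∫(u')² + (-5/9)·∫u².
Here c = -5/9 < 0 with |c| < (π/L)² = 9*π^2/16, so coercivity still holds. The condition a(u,u) ≥ α||u||_{H^1}² reads (1−α)∫(u')² ≥ (α−c)∫u². Any admissible α is ≤ 1 (rapidly oscillating u have ∫u²/∫(u')² → 0), and α = 1 would force 0 ≥ (1−c)∫u², impossible since c < 1; so 1−α > 0. By the sharp Poincaré inequality on H^1_0 of an interval of length L, ∫(u')² ≥ (π/L)²∫u² with equality for the first sine mode sin(π(x−x₀)/L) (x₀ the left endpoint), so the inequality holds for all u iff (1−α)(π/L)² ≥ α − c, i.e. α ≤ ((π/L)² + c)/((π/L)² + 1) = (1 + c(L/π)²)/(1 + (L/π)²). (Direct route, valid since c ≤ 0: Poincaré gives c∫u² ≥ c(L/π)²∫(u')², so a(u,u) ≥ (1 + c(L/π)²)∫(u')², while ||u||_{H^1}² ≤ (1 + (L/π)²)∫(u')²; dividing yields the same α.) With (π/L)² = 9*π^2/16 and c = -5/9, the largest admissible constant is α = ((π/L)² + c)/((π/L)² + 1).
Simplifying, α = (-80 + 81*π^2)/(9*(16 + 9*π^2)).


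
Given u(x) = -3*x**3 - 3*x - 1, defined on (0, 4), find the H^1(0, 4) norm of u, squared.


||u||_{H^1}^2 = 1510472/35

The H^1 norm (squared) on an interval (0, L) is
  ||u||_{H^1}^2 = ∫_0^L u(x)^2 dx + ∫_0^L u'(x)^2 dx.
Compute u'(x) = -9*x**2 - 3.
Then u(x)^2 = 9*x**6 + 18*x**4 + 6*x**3 + 9*x**2 + 6*x + 1 and u'(x)^2 = 81*x**4 + 54*x**2 + 9.
Integrate each monomial from 0 to 4 using ∫_0^4 c·x^n dx = c·4^(n+1)/(n+1):
  ∫_0^4 u(x)^2 dx = ∫_0^4 (9*x^6 + 18*x^4 + 6*x^3 + 9*x^2 + 6*x + 1) dx. Term by term:
    ∫_0^4 9*x^6 dx = 147456/7;  ∫_0^4 18*x^4 dx = 18432/5;  ∫_0^4 6*x^3 dx = 384;
    ∫_0^4 9*x^2 dx = 192;  ∫_0^4 6*x dx = 48;  ∫_0^4 1 dx = 4.
  Sum: 147456/7 + 18432/5 + 384 + 192 + 48 + 4 = 888284/35.
  ∫_0^4 u'(x)^2 dx = ∫_0^4 (81*x^4 + 54*x^2 + 9) dx. Term by term:
    ∫_0^4 81*x^4 dx = 82944/5;  ∫_0^4 54*x^2 dx = 1152;  ∫_0^4 9 dx = 36.
  Sum: 82944/5 + 1152 + 36 = 88884/5.
Adding: ||u||_{H^1}^2 = 888284/35 + 88884/5 = 1510472/35.


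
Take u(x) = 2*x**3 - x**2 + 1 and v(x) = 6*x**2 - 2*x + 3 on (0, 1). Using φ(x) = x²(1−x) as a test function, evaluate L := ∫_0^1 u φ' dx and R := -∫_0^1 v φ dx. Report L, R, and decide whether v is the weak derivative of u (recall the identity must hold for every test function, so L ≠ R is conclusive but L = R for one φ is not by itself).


LHS = -1/10, RHS = -7/20. No, v is not the weak derivative of u.

u(x) = 2*x**3 - x**2 + 1, classical derivative u'(x) = 6*x**2 - 2*x.
φ(x) = x²(1−x), so φ'(x) = x*(2 - 3*x).
Note φ(0) = φ(1) = 0, so the boundary term u·φ vanishes.
LHS = ∫_0^1 u(x) φ'(x) dx = ∫_0^1 (-6*x^5 + 7*x^4 - 2*x^3 - 3*x^2 + 2*x) dx. Term by term:
  ∫_0^1 -6*x^5 dx = -1;  ∫_0^1 7*x^4 dx = 7/5;  ∫_0^1 -2*x^3 dx = -1/2;
  ∫_0^1 -3*x^2 dx = -1;  ∫_0^1 2*x dx = 1.
Sum: -1 + 7/5 − 1/2 − 1 + 1 = -1/10.
So LHS = -1/10.
∫_0^1 v(x) φ(x) dx = ∫_0^1 (-6*x^5 + 8*x^4 - 5*x^3 + 3*x^2) dx. Term by term:
  ∫_0^1 -6*x^5 dx = -1;  ∫_0^1 8*x^4 dx = 8/5;  ∫_0^1 -5*x^3 dx = -5/4;
  ∫_0^1 3*x^2 dx = 1.
Sum: -1 + 8/5 − 5/4 + 1 = 7/20.
So RHS = -∫_0^1 v(x) φ(x) dx = -7/20.
LHS − RHS = 1/4 ≠ 0, so the identity fails.
(For a valid weak derivative the identity must hold for EVERY test function, in particular this one. The failure shows v is NOT the weak derivative of u.)
Correct weak derivative would be u'(x) = 6*x**2 - 2*x.


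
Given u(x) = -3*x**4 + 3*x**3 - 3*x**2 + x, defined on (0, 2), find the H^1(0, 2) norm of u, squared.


||u||_{H^1}^2 = 33842/21

The H^1 norm (squared) on an interval (0, L) is
  ||u||_{H^1}^2 = ∫_0^L u(x)^2 dx + ∫_0^L u'(x)^2 dx.
Compute u'(x) = -12*x**3 + 9*x**2 - 6*x + 1.
Then u(x)^2 = 9*x**8 - 18*x**7 + 27*x**6 - 24*x**5 + 15*x**4 - 6*x**3 + x**2 and u'(x)^2 = 144*x**6 - 216*x**5 + 225*x**4 - 132*x**3 + 54*x**2 - 12*x + 1.
Integrate each monomial from 0 to 2 using ∫_0^2 c·x^n dx = c·2^(n+1)/(n+1):
  ∫_0^2 u(x)^2 dx = ∫_0^2 (9*x^8 - 18*x^7 + 27*x^6 - 24*x^5 + 15*x^4 - 6*x^3 + x^2) dx. Term by term:
    ∫_0^2 9*x^8 dx = 512;  ∫_0^2 -18*x^7 dx = -576;  ∫_0^2 27*x^6 dx = 3456/7;
    ∫_0^2 -24*x^5 dx = -256;  ∫_0^2 15*x^4 dx = 96;  ∫_0^2 -6*x^3 dx = -24;
    ∫_0^2 x^2 dx = 8/3.
  Sum: 512 − 576 + 3456/7 − 256 + 96 − 24 + 8/3 = 5216/21.
  ∫_0^2 u'(x)^2 dx = ∫_0^2 (144*x^6 - 216*x^5 + 225*x^4 - 132*x^3 + 54*x^2 - 12*x + 1) dx. Term by term:
    ∫_0^2 144*x^6 dx = 18432/7;  ∫_0^2 -216*x^5 dx = -2304;  ∫_0^2 225*x^4 dx = 1440;
    ∫_0^2 -132*x^3 dx = -528;  ∫_0^2 54*x^2 dx = 144;  ∫_0^2 -12*x dx = -24;
    ∫_0^2 1 dx = 2.
  Sum: 18432/7 − 2304 + 1440 − 528 + 144 − 24 + 2 = 9542/7.
Adding: ||u||_{H^1}^2 = 5216/21 + 9542/7 = 33842/21.
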